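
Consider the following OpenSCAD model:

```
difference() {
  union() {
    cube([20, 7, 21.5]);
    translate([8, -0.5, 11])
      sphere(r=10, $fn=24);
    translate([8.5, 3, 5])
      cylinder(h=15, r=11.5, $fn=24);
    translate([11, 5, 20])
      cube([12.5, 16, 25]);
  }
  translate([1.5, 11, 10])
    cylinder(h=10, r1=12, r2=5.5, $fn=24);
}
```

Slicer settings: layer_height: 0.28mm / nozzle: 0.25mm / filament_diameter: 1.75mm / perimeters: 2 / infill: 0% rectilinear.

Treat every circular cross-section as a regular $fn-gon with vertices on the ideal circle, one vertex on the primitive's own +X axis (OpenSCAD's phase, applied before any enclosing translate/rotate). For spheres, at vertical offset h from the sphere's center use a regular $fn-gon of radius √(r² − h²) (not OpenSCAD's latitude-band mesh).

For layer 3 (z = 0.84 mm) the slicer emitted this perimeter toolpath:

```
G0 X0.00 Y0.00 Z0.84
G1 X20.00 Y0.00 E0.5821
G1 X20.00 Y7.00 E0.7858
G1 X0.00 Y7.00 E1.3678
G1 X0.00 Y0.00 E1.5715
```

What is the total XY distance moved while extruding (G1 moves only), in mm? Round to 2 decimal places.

Sum the Euclidean lengths of each G1 segment: total = 54.00 mm.

54.00 mm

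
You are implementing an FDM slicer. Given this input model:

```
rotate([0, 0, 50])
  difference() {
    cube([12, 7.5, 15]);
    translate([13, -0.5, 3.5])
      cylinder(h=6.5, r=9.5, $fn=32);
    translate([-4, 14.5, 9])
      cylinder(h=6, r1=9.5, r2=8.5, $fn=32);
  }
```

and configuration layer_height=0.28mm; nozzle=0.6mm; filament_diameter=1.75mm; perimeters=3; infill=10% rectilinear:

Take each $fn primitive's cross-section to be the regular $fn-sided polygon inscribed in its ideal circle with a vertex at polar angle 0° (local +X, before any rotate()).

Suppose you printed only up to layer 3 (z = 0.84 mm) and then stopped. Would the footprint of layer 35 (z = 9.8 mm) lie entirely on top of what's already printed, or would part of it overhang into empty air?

Compare the two slices. At z = 0.84: the cube (footprint 12×7.5) is included at this height (area 90.00 mm²); the cylinder at (13, -0.5) does not reach this height (z outside [3.5, 10]); the cone at (-4, 14.5) is absent (z outside [9, 15]); Subtracting the remaining from the first: none of the subtracted shapes is present at this height, so the 12×7.5 cube is unchanged — area = 90.00 mm²; (rotated 50° about Z; rotation is an isometry so areas/perimeters/island counts are preserved). At z = 9.8: the cube is present — its section is the full 12×7.5 rectangle (area 90.00 mm²); the cylinder at (13, -0.5): section is a regular 32-gon, circumradius r=9.5 (area = (32/2)·9.500²·sin(360°/32) = 281.71 mm²); the cone at (-4, 14.5) contributes a regular 32-gon of circumradius 9.367 (interpolated between r1=9.5 and r2=8.5 at t=0.133) (area = (32/2)·9.367²·sin(360°/32) = 273.86 mm²); Subtracting the remaining from the first: starting from the 12×7.5 cube (90.00 mm²), the r=9.5 cylinder at (13, -0.5) partially overlaps it — only the 53.15 mm² overlap (of its 281.71 mm²) is removed, clipping the outline; the cone at (-4, 14.5) partially overlaps it — only the 1.71 mm² overlap (of its 273.86 mm²) is removed, clipping the outline — area = 35.14 mm²; (whole slice rotated 50° about Z — lengths, areas and connectivity unchanged). Checking containment: the cross-section at z = 9.8 is a subset of the cross-section at z = 0.84.

entirely on top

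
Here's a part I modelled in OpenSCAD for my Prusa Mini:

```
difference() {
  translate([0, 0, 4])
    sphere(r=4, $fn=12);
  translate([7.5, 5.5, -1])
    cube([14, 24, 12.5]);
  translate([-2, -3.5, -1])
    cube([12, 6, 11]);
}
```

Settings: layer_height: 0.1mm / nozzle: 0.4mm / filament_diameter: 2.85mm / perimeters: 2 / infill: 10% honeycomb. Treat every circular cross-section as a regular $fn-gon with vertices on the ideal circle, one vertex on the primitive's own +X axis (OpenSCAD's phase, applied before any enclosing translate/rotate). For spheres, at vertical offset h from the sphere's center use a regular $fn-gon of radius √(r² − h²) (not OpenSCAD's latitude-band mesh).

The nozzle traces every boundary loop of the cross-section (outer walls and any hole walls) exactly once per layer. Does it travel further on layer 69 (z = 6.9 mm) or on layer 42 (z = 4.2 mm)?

layer 42 (z = 4.2 mm)

Layer 69 (z = 6.9): the r=4 sphere contributes a regular 12-gon of circumradius √(4²−2.9²) = 2.755 (perimeter = 2·12·2.755·sin(180°/12) = 17.11 mm); the cube at (7.5, 5.5) (footprint 14×24) is included at this height (perimeter 76.00 mm); the 12×6 cube at (-2, -3.5) contributes its full rectangle (perimeter 36.00 mm); Subtracting the remaining from the first: starting from the r=4 sphere, the 14×24 cube at (7.5, 5.5) misses the remaining region (no effect); the 12×6 cube at (-2, -3.5) partially overlaps it — only the 20.81 mm² overlap (of its 72.00 mm²) is removed, clipping the outline — boundary = 11.34 mm. So its perimeter = 11.34 mm. Layer 42 (z = 4.2): the r=4 sphere slices to a regular 12-gon of circumradius 3.995 (√(r²−h²) with h=0.2 from center) (perimeter = 2·12·3.995·sin(180°/12) = 24.82 mm); the 14×24 cube at (7.5, 5.5) contributes its full rectangle (perimeter 76.00 mm); the cube at (-2, -3.5) is present — its section is the full 12×6 rectangle (perimeter 36.00 mm); After the difference (first − rest): starting from the r=4 sphere, the 14×24 cube at (7.5, 5.5) misses the remaining region (no effect); the 12×6 cube at (-2, -3.5) partially overlaps it — only the 32.57 mm² overlap (of its 72.00 mm²) is removed, clipping the outline — boundary = 32.20 mm. So its perimeter = 32.20 mm. Layer 42 is larger (32.20 vs 11.34 mm).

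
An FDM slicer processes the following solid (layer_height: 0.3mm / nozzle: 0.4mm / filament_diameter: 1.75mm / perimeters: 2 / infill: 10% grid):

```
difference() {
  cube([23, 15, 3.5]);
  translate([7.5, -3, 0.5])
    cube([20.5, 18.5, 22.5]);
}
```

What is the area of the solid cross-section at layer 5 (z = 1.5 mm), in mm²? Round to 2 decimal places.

112.50 mm²

At z = 1.5 mm: the cube (footprint 23×15) is included at this height (area 345.00 mm²); the cube at (7.5, -3) is present — its section is the full 20.5×18.5 rectangle (area 379.25 mm²); Subtracting the remaining from the first: starting from the 23×15 cube (345.00 mm²), the 20.5×18.5 cube at (7.5, -3) partially overlaps it — only the 232.50 mm² overlap (of its 379.25 mm²) is removed, clipping the outline — area = 112.50 mm². Overall, the cross-section is a single solid region. Net area = 112.50 mm².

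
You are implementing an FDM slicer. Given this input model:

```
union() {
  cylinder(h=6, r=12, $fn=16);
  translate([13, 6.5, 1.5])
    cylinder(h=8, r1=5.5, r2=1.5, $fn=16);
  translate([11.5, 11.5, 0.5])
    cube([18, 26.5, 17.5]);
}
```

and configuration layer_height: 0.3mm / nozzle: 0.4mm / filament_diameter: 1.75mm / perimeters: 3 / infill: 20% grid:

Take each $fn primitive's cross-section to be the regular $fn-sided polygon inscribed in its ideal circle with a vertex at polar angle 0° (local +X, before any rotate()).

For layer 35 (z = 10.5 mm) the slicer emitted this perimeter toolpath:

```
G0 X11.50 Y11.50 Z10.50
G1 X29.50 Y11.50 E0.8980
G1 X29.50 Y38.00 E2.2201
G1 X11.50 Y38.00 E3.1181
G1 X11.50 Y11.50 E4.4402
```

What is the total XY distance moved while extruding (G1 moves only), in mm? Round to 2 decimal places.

Sum the Euclidean lengths of each G1 segment: total = 89.00 mm.

89.00 mm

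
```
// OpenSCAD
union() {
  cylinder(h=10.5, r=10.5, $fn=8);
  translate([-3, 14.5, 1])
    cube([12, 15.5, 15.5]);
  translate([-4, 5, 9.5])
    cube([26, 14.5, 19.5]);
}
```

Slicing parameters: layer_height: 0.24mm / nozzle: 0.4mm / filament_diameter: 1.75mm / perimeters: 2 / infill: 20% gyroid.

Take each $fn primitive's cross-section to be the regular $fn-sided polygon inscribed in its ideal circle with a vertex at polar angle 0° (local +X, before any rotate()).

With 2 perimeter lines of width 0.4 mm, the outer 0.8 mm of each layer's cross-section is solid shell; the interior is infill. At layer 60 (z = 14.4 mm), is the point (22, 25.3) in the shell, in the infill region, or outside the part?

outside

At z = 14.4 mm: the cylinder does not reach this height (z outside [0, 10.5]); the cube at (-3, 14.5) is present — its section is the full 12×15.5 rectangle; the cube at (-4, 5) (footprint 26×14.5) is included at this height; Taking the union: the regions partially overlap (shared area 60.00 mm²), so overlapping operands fuse into one piece — 1 connected region. Overall, the cross-section is a single solid region. The nearest boundary edge runs (22.00, 19.50)→(22.00, 5.00); distance from the point to it = 5.80 mm. The point is not inside any of the regions above, so it lies outside the cross-section (5.80 mm from the nearest boundary).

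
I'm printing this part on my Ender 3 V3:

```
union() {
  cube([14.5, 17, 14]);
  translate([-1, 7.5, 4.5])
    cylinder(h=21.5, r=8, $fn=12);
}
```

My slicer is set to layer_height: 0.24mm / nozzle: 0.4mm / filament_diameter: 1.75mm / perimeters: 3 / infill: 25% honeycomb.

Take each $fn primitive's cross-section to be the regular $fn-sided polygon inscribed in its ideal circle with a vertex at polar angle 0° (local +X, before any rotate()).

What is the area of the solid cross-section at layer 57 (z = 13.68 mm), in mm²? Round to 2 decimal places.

At z = 13.68 mm: the 14.5×17 cube contributes its full rectangle (area 246.50 mm²); the r=8 cylinder at (-1, 7.5) contributes a regular 12-gon of circumradius 8 (area = (12/2)·8.000²·sin(360°/12) = 192.00 mm²); Taking the union: the regions partially overlap — summed areas 438.50 mm² minus the doubly-counted overlap 80.17 mm² gives 358.33 mm² — area = 358.33 mm². Overall, the cross-section is a single solid region. Net area = 358.33 mm².

358.33 mm²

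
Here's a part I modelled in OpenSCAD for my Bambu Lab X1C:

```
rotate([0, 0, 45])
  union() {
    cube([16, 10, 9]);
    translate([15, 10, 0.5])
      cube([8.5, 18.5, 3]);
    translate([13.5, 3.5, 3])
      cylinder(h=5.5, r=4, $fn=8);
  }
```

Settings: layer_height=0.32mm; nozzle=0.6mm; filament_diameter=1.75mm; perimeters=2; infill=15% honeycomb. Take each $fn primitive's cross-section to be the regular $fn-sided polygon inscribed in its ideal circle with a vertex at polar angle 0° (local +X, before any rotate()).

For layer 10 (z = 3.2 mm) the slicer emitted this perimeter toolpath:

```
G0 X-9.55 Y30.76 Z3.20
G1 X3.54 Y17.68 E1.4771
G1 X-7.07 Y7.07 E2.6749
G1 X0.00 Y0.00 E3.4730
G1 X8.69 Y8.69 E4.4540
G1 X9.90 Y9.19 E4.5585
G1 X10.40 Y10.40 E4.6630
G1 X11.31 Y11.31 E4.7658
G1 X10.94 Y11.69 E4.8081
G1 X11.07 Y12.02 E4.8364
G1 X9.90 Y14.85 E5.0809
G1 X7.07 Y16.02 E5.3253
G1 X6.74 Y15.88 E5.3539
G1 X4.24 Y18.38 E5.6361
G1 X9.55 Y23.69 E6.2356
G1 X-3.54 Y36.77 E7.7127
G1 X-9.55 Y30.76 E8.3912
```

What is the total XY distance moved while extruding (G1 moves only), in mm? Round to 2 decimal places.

Sum the Euclidean lengths of each G1 segment: total = 105.12 mm.

105.12 mm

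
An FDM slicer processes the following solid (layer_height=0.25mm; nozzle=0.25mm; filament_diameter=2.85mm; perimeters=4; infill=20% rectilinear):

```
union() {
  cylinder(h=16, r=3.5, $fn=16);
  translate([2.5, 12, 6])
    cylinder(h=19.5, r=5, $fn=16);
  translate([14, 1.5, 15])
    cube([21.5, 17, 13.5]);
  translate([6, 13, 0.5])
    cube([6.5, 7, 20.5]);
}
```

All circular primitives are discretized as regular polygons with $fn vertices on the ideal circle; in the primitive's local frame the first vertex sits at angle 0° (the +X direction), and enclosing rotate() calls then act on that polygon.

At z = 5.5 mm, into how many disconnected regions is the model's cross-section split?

2

At z = 5.5 mm: the cylinder: section is a regular 16-gon, circumradius r=3.5; the cylinder at (2.5, 12) does not reach this height (z outside [6, 25.5]); the cube at (14, 1.5) is absent (z outside [15, 28.5]); the 6.5×7 cube at (6, 13) contributes its full rectangle; Combining (union): the 2 present regions are separate (no shared area or edge), so areas and boundary lengths simply add and each stays a separate island — 2 connected regions. The result has 2 disconnected regions.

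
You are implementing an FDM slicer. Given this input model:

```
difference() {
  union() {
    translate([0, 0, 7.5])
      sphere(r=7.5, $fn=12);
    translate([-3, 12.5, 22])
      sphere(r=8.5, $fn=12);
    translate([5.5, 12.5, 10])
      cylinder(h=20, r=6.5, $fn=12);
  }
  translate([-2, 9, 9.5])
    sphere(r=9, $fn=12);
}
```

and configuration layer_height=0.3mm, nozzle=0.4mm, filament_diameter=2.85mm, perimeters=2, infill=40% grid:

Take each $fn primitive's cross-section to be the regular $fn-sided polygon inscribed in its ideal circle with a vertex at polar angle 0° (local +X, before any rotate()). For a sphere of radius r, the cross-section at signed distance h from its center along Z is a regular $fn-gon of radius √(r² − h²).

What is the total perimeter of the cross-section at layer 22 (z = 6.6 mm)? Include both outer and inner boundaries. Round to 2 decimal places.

44.88 mm

At z = 6.6 mm: the r=7.5 sphere slices to a regular 12-gon of circumradius 7.446 (√(r²−h²) with h=0.9 from center) (perimeter = 2·12·7.446·sin(180°/12) = 46.25 mm); the sphere at (-3, 12.5) does not reach this height (|z−center|=15.400 > r=8.5); the cylinder at (5.5, 12.5) is absent (z outside [10, 30]); Taking the union: only the r=7.5 sphere is present, so the union is just that shape — boundary = 46.25 mm; the r=9 sphere at (-2, 9) slices to a regular 12-gon of circumradius 8.520 (√(r²−h²) with h=2.9 from center) (perimeter = 2·12·8.520·sin(180°/12) = 52.92 mm); Taking the first minus the rest: starting from the result so far, the r=9 sphere at (-2, 9) partially overlaps it — only the 56.08 mm² overlap (of its 217.77 mm²) is removed, clipping the outline — boundary = 44.88 mm. Overall, the cross-section is a single solid region. Total boundary length (outer) = 44.88 mm.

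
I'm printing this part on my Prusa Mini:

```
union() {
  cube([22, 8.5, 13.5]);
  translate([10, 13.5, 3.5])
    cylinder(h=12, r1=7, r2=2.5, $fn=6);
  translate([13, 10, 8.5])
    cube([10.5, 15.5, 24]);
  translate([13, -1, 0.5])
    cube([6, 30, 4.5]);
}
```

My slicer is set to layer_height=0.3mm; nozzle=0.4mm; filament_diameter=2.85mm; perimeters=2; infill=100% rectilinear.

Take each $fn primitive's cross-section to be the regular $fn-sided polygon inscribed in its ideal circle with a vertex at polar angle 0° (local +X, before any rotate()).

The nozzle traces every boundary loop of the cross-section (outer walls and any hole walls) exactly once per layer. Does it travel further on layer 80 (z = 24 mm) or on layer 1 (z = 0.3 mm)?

layer 1 (z = 0.3 mm)

Layer 80 (z = 24): the cube is not intersected at this z (z outside [0, 13.5]); the cone at (10, 13.5) is not intersected at this z (z outside [3.5, 15.5]); the 10.5×15.5 cube at (13, 10) contributes its full rectangle (perimeter 52.00 mm); the cube at (13, -1) is not intersected at this z (z outside [0.5, 5]); Combining (union): only the 10.5×15.5 cube at (13, 10) is present, so the union is just that shape — boundary = 52.00 mm. So its perimeter = 52.00 mm. Layer 1 (z = 0.3): the 22×8.5 cube contributes its full rectangle (perimeter 61.00 mm); the cone at (10, 13.5) is not intersected at this z (z outside [3.5, 15.5]); the cube at (13, 10) does not reach this height (z outside [8.5, 32.5]); the cube at (13, -1) does not reach this height (z outside [0.5, 5]); Taking the union: only the 22×8.5 cube is present, so the union is just that shape — boundary = 61.00 mm. So its perimeter = 61.00 mm. Layer 1 is larger (61.00 vs 52.00 mm).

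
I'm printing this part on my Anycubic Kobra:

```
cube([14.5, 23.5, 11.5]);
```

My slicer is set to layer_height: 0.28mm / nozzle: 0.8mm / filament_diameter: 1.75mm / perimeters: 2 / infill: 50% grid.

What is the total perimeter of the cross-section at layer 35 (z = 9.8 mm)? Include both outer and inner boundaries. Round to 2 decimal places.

At z = 9.8 mm: the cube is present — its section is the full 14.5×23.5 rectangle (perimeter 76.00 mm). Overall, the cross-section is a single solid region. Total boundary length (outer) = 76.00 mm.

76.00 mm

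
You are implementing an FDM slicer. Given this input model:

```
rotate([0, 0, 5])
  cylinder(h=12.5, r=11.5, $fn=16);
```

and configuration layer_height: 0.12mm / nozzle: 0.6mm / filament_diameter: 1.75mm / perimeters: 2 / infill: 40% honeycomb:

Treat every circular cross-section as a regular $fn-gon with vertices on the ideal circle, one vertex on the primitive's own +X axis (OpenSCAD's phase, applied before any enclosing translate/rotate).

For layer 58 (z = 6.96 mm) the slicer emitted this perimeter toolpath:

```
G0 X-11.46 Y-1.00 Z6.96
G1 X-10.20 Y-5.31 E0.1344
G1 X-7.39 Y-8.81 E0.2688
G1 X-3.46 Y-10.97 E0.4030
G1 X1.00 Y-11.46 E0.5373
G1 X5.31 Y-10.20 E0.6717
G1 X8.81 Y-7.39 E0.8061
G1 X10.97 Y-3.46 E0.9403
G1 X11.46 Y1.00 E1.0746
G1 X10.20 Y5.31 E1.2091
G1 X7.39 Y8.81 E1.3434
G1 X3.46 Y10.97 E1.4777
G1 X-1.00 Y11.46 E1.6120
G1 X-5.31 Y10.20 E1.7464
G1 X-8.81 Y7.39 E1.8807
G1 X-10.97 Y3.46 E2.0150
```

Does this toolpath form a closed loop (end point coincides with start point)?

Start point (G0): (-11.46, -1.00). End point (last G1): the path does not return to the start — open.

no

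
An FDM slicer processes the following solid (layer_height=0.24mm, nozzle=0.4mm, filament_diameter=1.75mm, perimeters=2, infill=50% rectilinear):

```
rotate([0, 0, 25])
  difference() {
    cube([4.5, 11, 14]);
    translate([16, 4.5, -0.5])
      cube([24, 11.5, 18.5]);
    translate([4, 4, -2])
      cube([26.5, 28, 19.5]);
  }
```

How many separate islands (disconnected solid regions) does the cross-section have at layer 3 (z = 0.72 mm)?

1

At z = 0.72 mm: the cube is present — its section is the full 4.5×11 rectangle; the cube at (16, 4.5) is present — its section is the full 24×11.5 rectangle; the cube at (4, 4) is present — its section is the full 26.5×28 rectangle; Taking the first minus the rest: starting from the 4.5×11 cube, the 24×11.5 cube at (16, 4.5) misses the remaining region (no effect); the 26.5×28 cube at (4, 4) partially overlaps it — only the 3.50 mm² overlap (of its 742.00 mm²) is removed, clipping the outline — 1 connected region; (rotated 25° about Z; rotation is an isometry so areas/perimeters/island counts are preserved). Overall, the cross-section is a single solid region. Island count = 1.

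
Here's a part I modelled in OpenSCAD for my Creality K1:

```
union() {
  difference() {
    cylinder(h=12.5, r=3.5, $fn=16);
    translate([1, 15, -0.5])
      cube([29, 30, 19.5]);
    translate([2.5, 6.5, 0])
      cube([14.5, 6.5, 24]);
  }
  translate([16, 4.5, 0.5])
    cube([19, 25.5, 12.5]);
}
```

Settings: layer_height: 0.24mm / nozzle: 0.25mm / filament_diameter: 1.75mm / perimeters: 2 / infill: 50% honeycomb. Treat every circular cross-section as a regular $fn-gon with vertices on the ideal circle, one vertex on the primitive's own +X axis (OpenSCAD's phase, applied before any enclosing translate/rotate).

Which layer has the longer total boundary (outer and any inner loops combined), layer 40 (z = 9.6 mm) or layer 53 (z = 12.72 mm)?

Layer 40 (z = 9.6): the r=3.5 cylinder gives a regular 16-gon of circumradius 3.5 (constant along its height) (perimeter = 2·16·3.500·sin(180°/16) = 21.85 mm); the cube at (1, 15) is present — its section is the full 29×30 rectangle (perimeter 118.00 mm); the cube at (2.5, 6.5) (footprint 14.5×6.5) is included at this height (perimeter 42.00 mm); After the difference (first − rest): starting from the r=3.5 cylinder, the 29×30 cube at (1, 15) misses the remaining region (no effect); the 14.5×6.5 cube at (2.5, 6.5) misses the remaining region (no effect) — boundary = 21.85 mm; the 19×25.5 cube at (16, 4.5) contributes its full rectangle (perimeter 89.00 mm); Combining (union): the 2 present regions are separate (no shared area or edge), so areas and boundary lengths simply add and each stays a separate island — boundary = 110.85 mm. So its perimeter = 110.85 mm. Layer 53 (z = 12.72): the cylinder does not reach this height (z outside [0, 12.5]); the cube at (1, 15) is present — its section is the full 29×30 rectangle (perimeter 118.00 mm); the cube at (2.5, 6.5) is present — its section is the full 14.5×6.5 rectangle (perimeter 42.00 mm); Subtracting the remaining from the first: the first operand is absent here, so nothing remains; the cube at (16, 4.5) (footprint 19×25.5) is included at this height (perimeter 89.00 mm); Taking the union: only the 19×25.5 cube at (16, 4.5) is present, so the union is just that shape — boundary = 89.00 mm. So its perimeter = 89.00 mm. Layer 40 is larger (110.85 vs 89.00 mm).

layer 40 (z = 9.6 mm)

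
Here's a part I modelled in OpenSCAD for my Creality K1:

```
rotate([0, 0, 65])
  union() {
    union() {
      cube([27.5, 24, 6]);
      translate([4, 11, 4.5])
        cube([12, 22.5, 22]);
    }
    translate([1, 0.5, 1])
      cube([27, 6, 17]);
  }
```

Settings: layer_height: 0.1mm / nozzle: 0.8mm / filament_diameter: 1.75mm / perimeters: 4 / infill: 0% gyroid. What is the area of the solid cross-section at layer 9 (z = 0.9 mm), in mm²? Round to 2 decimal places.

At z = 0.9 mm: the cube (footprint 27.5×24) is included at this height (area 660.00 mm²); the cube at (4, 11) is absent (z outside [4.5, 26.5]); Merging all regions: only the 27.5×24 cube is present, so the union is just that shape — area = 660.00 mm²; the cube at (1, 0.5) is not intersected at this z (z outside [1, 18]); Merging all regions: only the result so far is present, so the union is just that shape — area = 660.00 mm²; (rotated 65° about Z; rotation is an isometry so areas/perimeters/island counts are preserved). Overall, the cross-section is a single solid region. Net area = 660.00 mm².

660.00 mm²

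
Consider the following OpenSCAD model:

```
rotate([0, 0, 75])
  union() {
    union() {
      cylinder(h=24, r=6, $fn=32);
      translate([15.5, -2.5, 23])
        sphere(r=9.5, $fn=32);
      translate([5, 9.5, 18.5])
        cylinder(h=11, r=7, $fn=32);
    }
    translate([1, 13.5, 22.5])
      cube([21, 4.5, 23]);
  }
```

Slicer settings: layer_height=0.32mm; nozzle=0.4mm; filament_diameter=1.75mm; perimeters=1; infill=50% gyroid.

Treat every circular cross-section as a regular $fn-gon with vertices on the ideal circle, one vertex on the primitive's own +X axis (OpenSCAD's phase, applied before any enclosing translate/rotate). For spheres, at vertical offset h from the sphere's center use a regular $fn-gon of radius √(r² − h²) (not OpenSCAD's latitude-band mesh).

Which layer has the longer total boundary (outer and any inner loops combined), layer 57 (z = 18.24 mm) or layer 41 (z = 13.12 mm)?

Layer 57 (z = 18.24): the cylinder: section is a regular 32-gon, circumradius r=6 (perimeter = 2·32·6.000·sin(180°/32) = 37.64 mm); the r=9.5 sphere at (15.5, -2.5) slices to a regular 32-gon of circumradius 8.221 (√(r²−h²) with h=4.76 from center) (perimeter = 2·32·8.221·sin(180°/32) = 51.57 mm); the cylinder at (5, 9.5) is not intersected at this z (z outside [18.5, 29.5]); Merging all regions: the 2 present regions are separate (no shared area or edge), so areas and boundary lengths simply add and each stays a separate island — boundary = 89.21 mm; the cube at (1, 13.5) does not reach this height (z outside [22.5, 45.5]); Merging all regions: only the result so far is present, so the union is just that shape — boundary = 89.21 mm; (rotated 75° about Z; rotation is an isometry so areas/perimeters/island counts are preserved). So its perimeter = 89.21 mm. Layer 41 (z = 13.12): the r=6 cylinder gives a regular 32-gon of circumradius 6 (constant along its height) (perimeter = 2·32·6.000·sin(180°/32) = 37.64 mm); the sphere at (15.5, -2.5) does not reach this height (|z−center|=9.880 > r=9.5); the cylinder at (5, 9.5) does not reach this height (z outside [18.5, 29.5]); Merging all regions: only the r=6 cylinder is present, so the union is just that shape — boundary = 37.64 mm; the cube at (1, 13.5) is absent (z outside [22.5, 45.5]); Taking the union: only the result so far is present, so the union is just that shape — boundary = 37.64 mm; (rotated 75° about Z; rotation is an isometry so areas/perimeters/island counts are preserved). So its perimeter = 37.64 mm. Layer 57 is larger (89.21 vs 37.64 mm).

layer 57 (z = 18.24 mm)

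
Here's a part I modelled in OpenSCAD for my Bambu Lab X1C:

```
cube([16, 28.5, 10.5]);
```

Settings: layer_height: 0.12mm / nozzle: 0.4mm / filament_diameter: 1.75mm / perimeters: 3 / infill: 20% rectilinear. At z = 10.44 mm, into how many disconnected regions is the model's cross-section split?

At z = 10.44 mm: the cube is present — its section is the full 16×28.5 rectangle. The result has 1 disconnected region.

1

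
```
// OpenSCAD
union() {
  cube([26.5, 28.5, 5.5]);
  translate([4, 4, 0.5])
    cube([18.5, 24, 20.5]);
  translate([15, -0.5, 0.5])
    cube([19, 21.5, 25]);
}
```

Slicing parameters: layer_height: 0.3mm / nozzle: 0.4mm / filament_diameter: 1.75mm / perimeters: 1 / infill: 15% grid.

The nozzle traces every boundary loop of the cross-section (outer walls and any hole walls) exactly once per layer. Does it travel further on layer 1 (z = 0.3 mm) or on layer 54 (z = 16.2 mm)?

layer 54 (z = 16.2 mm)

Layer 1 (z = 0.3): the cube is present — its section is the full 26.5×28.5 rectangle (perimeter 110.00 mm); the cube at (4, 4) does not reach this height (z outside [0.5, 21]); the cube at (15, -0.5) is not intersected at this z (z outside [0.5, 25.5]); Combining (union): only the 26.5×28.5 cube is present, so the union is just that shape — boundary = 110.00 mm. So its perimeter = 110.00 mm. Layer 54 (z = 16.2): the cube is not intersected at this z (z outside [0, 5.5]); the cube at (4, 4) (footprint 18.5×24) is included at this height (perimeter 85.00 mm); the cube at (15, -0.5) is present — its section is the full 19×21.5 rectangle (perimeter 81.00 mm); Merging all regions: the regions partially overlap (shared area 127.50 mm²), so the edge portions inside another operand are dropped and the merged outline is re-measured after clipping — boundary = 117.00 mm. So its perimeter = 117.00 mm. Layer 54 is larger (117.00 vs 110.00 mm).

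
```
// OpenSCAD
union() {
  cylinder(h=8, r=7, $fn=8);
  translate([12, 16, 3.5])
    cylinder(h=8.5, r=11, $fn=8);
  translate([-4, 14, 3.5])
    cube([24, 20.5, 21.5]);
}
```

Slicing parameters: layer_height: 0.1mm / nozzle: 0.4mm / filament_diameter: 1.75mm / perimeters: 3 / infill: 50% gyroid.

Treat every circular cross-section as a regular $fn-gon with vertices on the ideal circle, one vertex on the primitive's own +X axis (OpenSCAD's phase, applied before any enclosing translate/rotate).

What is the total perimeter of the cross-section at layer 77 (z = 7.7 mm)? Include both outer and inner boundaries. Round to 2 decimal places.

At z = 7.7 mm: the cylinder: section is a regular 8-gon, circumradius r=7 (perimeter = 2·8·7.000·sin(180°/8) = 42.86 mm); the cylinder at (12, 16): section is a regular 8-gon, circumradius r=11 (perimeter = 2·8·11.000·sin(180°/8) = 67.35 mm); the cube at (-4, 14) is present — its section is the full 24×20.5 rectangle (perimeter 89.00 mm); Taking the union: the regions partially overlap (shared area 197.43 mm²), so the edge portions inside another operand are dropped and the merged outline is re-measured after clipping — boundary = 143.80 mm. Overall, the cross-section has 2 separate islands. Total boundary length (outer) = 143.80 mm.

143.80 mm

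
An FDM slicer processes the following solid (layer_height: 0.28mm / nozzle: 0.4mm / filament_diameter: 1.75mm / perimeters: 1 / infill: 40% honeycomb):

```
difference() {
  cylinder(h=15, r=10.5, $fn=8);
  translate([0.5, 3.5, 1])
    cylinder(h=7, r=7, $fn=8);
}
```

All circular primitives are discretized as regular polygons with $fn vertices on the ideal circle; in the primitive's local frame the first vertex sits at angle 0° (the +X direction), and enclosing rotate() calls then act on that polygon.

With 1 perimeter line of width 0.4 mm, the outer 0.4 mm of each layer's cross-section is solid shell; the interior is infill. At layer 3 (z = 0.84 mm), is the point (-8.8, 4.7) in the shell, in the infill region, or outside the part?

outside

At z = 0.84 mm: the r=10.5 cylinder gives a regular 8-gon of circumradius 10.5 (constant along its height); the cylinder at (0.5, 3.5) is not intersected at this z (z outside [1, 8]); Subtracting the remaining from the first: none of the subtracted shapes is present at this height, so the r=10.5 cylinder is unchanged — 1 connected region. Overall, the cross-section is a single solid region. The nearest boundary edge runs (-7.42, 7.42)→(-10.50, 0.00); distance from the point to it = 0.23 mm. The point is not inside any of the regions above, so it lies outside the cross-section (0.23 mm from the nearest boundary).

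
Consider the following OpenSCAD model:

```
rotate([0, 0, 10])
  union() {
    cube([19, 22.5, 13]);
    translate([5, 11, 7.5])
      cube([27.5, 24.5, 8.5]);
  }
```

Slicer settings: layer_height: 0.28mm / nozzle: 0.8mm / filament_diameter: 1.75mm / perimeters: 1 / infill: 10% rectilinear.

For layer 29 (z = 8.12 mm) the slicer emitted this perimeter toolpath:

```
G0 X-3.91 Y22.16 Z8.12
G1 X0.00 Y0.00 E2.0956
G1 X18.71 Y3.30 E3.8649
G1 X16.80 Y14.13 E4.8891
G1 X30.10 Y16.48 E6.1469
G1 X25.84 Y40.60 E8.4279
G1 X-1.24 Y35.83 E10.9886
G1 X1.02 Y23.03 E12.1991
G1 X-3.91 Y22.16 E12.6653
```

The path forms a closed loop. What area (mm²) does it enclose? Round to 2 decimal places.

Apply the shoelace formula to the sequence of (X, Y) vertices; enclosed area = 940.22 mm².

940.22 mm²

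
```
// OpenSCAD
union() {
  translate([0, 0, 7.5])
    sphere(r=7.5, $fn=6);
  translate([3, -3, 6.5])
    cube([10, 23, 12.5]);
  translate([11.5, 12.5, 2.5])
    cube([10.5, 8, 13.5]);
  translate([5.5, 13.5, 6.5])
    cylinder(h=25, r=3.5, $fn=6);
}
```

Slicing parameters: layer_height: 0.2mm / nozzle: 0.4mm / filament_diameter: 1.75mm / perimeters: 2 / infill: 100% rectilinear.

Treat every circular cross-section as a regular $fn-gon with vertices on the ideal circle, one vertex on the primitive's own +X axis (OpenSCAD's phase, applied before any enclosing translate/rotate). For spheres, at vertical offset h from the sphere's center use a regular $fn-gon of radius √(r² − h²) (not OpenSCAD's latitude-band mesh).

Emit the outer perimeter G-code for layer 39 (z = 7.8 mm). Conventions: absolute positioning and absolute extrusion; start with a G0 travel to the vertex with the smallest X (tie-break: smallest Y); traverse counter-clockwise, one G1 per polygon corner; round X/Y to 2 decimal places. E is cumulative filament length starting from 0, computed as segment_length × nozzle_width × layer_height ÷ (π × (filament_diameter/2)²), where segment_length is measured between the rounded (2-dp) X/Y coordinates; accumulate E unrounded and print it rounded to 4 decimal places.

At z = 7.8 mm: the r=7.5 sphere slices to a regular 6-gon of circumradius 7.494 (√(r²−h²) with h=0.3 from center); the cube at (3, -3) (footprint 10×23) is included at this height; the cube at (11.5, 12.5) is present — its section is the full 10.5×8 rectangle; the r=3.5 cylinder at (5.5, 13.5) contributes a regular 6-gon of circumradius 3.5; Taking the union: the regions partially overlap (shared area 69.24 mm²), so overlapping operands fuse into one piece — 1 connected region. The outline is a single polygon with 16 vertices. Extrusion per mm of travel: 0.4 × 0.2 / (π × 0.875²) = 0.033260. Accumulating E over each segment gives final E = 3.5437.

G0 X-7.49 Y0.00 Z7.80
G1 X-3.75 Y-6.49 E0.2491
G1 X3.75 Y-6.49 E0.4986
G1 X5.76 Y-3.00 E0.6325
G1 X13.00 Y-3.00 E0.8733
G1 X13.00 Y12.50 E1.3889
G1 X22.00 Y12.50 E1.6882
G1 X22.00 Y20.50 E1.9543
G1 X11.50 Y20.50 E2.3035
G1 X11.50 Y20.00 E2.3202
G1 X3.00 Y20.00 E2.6029
G1 X3.00 Y15.23 E2.7615
G1 X2.00 Y13.50 E2.8280
G1 X3.00 Y11.77 E2.8944
G1 X3.00 Y6.49 E3.0701
G1 X-3.75 Y6.49 E3.2946
G1 X-7.49 Y0.00 E3.5437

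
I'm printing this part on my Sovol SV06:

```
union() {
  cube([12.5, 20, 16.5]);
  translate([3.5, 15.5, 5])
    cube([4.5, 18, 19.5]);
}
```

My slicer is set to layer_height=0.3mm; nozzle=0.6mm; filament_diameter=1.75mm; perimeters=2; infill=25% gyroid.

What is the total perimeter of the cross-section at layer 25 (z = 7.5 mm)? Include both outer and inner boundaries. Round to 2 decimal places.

At z = 7.5 mm: the cube (footprint 12.5×20) is included at this height (perimeter 65.00 mm); the cube at (3.5, 15.5) (footprint 4.5×18) is included at this height (perimeter 45.00 mm); Merging all regions: the regions partially overlap (shared area 20.25 mm²), so the edge portions inside another operand are dropped and the merged outline is re-measured after clipping — boundary = 92.00 mm. Overall, the cross-section is a single solid region. Total boundary length (outer) = 92.00 mm.

92.00 mm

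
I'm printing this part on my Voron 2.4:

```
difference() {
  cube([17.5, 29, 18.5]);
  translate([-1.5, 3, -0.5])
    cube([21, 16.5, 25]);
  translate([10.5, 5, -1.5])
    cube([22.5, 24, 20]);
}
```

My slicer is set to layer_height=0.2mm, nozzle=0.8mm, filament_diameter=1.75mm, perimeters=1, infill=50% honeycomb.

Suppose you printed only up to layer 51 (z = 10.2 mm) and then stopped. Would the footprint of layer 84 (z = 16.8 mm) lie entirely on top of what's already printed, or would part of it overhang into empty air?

Compare the two slices. At z = 10.2: the 17.5×29 cube contributes its full rectangle (area 507.50 mm²); the cube at (-1.5, 3) (footprint 21×16.5) is included at this height (area 346.50 mm²); the cube at (10.5, 5) is present — its section is the full 22.5×24 rectangle (area 540.00 mm²); Subtracting the remaining from the first: starting from the 17.5×29 cube (507.50 mm²), the 21×16.5 cube at (-1.5, 3) partially overlaps it — only the 288.75 mm² overlap (of its 346.50 mm²) is removed, clipping the outline; the 22.5×24 cube at (10.5, 5) partially overlaps it — only the 66.50 mm² overlap (of its 540.00 mm²) is removed, clipping the outline — area = 152.25 mm². At z = 16.8: the cube is present — its section is the full 17.5×29 rectangle (area 507.50 mm²); the cube at (-1.5, 3) is present — its section is the full 21×16.5 rectangle (area 346.50 mm²); the cube at (10.5, 5) (footprint 22.5×24) is included at this height (area 540.00 mm²); Subtracting the remaining from the first: starting from the 17.5×29 cube (507.50 mm²), the 21×16.5 cube at (-1.5, 3) partially overlaps it — only the 288.75 mm² overlap (of its 346.50 mm²) is removed, clipping the outline; the 22.5×24 cube at (10.5, 5) partially overlaps it — only the 66.50 mm² overlap (of its 540.00 mm²) is removed, clipping the outline — area = 152.25 mm². Checking containment: the cross-section at z = 16.8 is a subset of the cross-section at z = 10.2.

entirely on top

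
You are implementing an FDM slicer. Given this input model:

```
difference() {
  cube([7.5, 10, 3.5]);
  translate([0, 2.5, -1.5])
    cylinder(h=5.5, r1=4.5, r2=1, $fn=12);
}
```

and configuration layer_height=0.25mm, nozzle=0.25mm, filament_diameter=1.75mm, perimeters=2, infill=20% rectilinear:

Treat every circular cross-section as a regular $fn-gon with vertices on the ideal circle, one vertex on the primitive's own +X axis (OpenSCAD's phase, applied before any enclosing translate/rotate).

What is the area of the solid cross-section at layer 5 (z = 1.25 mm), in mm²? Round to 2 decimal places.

At z = 1.25 mm: the cube (footprint 7.5×10) is included at this height (area 75.00 mm²); the cone at (0, 2.5) contributes a regular 12-gon of circumradius 2.750 (interpolated between r1=4.5 and r2=1 at t=0.500) (area = (12/2)·2.750²·sin(360°/12) = 22.69 mm²); Taking the first minus the rest: starting from the 7.5×10 cube (75.00 mm²), the cone at (0, 2.5) partially overlaps it — only the 11.23 mm² overlap (of its 22.69 mm²) is removed, clipping the outline — area = 63.77 mm². Overall, the cross-section is a single solid region. Net area = 63.77 mm².

63.77 mm²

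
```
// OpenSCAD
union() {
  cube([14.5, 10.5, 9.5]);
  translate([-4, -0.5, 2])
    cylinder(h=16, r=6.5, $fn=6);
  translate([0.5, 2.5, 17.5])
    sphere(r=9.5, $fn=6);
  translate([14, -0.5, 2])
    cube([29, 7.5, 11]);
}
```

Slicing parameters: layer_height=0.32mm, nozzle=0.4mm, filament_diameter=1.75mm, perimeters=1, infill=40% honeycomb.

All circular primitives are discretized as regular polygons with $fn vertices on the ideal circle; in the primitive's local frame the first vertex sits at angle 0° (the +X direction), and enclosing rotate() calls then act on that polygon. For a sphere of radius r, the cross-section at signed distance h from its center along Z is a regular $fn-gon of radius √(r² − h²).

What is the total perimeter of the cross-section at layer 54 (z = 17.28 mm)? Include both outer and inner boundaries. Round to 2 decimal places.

At z = 17.28 mm: the cube does not reach this height (z outside [0, 9.5]); the cylinder at (-4, -0.5): section is a regular 6-gon, circumradius r=6.5 (perimeter = 2·6·6.500·sin(180°/6) = 39.00 mm); the sphere at (0.5, 2.5): section is a regular 6-gon, circumradius = √(r²−h²) = √(9.5²−0.22²) = 9.497 (perimeter = 2·6·9.497·sin(180°/6) = 56.98 mm); the cube at (14, -0.5) does not reach this height (z outside [2, 13]); Taking the union: the regions partially overlap (shared area 85.62 mm²), so the edge portions inside another operand are dropped and the merged outline is re-measured after clipping — boundary = 60.69 mm. Overall, the cross-section is a single solid region. Total boundary length (outer) = 60.69 mm.

60.69 mm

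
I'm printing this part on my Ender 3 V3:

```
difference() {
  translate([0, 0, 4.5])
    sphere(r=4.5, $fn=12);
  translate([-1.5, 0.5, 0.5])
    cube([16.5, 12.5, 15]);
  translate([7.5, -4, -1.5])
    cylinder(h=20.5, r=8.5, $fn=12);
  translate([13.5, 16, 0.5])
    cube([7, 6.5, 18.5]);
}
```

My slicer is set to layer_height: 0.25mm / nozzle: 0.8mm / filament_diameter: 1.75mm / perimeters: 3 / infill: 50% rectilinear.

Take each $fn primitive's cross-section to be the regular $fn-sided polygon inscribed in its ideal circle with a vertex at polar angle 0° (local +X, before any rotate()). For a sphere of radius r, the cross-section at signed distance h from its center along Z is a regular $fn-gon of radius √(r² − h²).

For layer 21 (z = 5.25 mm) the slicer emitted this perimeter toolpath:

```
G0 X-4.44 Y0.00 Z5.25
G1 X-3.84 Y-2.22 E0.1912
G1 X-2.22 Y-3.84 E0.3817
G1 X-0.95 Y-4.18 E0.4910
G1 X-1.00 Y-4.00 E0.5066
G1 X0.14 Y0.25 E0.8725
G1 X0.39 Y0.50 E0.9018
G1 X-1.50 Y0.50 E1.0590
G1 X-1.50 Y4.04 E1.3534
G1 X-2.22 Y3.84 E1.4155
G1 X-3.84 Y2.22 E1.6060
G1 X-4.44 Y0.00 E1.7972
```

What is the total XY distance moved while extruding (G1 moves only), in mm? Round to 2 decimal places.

Sum the Euclidean lengths of each G1 segment: total = 21.61 mm.

21.61 mm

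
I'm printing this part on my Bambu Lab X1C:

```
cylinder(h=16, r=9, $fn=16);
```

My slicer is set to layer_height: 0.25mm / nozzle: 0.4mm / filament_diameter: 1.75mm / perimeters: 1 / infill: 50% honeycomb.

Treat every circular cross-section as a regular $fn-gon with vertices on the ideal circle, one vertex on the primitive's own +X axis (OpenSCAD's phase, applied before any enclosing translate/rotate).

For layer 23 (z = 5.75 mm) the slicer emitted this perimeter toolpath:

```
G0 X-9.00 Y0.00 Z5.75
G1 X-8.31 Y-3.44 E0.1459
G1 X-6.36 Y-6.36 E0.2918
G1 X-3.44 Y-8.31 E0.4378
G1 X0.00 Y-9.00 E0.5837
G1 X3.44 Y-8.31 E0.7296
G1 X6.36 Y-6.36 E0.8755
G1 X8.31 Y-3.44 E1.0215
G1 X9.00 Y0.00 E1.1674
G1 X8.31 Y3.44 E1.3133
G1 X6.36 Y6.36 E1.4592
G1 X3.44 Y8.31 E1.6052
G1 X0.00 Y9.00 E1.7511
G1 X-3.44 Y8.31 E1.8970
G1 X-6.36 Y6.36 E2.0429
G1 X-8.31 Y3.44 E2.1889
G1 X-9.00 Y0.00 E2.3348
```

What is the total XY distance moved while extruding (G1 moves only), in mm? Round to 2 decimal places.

56.16 mm

Sum the Euclidean lengths of each G1 segment: total = 56.16 mm.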